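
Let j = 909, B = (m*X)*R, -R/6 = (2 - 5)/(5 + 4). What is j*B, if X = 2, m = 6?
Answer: 21816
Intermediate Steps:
R = 2 (R = -6*(2 - 5)/(5 + 4) = -(-18)/9 = -6*(-1/3) = 2)
B = 24 (B = (6*2)*2 = 12*2 = 24)
j*B = 909*24 = 21816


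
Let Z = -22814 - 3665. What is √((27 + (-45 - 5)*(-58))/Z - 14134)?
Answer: I*√9909954095127/26479 ≈ 118.89*I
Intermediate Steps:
Z = -26479
√((27 + (-45 - 5)*(-58))/Z - 14134) = √((27 + (-45 - 5)*(-58))/(-26479) - 14134) = √((27 - 50*(-58))*(-1/26479) - 14134) = √((27 + 2900)*(-1/26479) - 14134) = √(2927*(-1/26479) - 14134) = √(-2927/26479 - 14134) = √(-374257113/26479) = I*√9909954095127/26479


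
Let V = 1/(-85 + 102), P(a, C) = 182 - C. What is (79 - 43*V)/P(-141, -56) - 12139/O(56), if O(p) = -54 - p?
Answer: 24628697/222530 ≈ 110.68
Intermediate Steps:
V = 1/17 ≈ 0.058824
(79 - 43*V)/P(-141, -56) - 12139/O(56) = (79 - 43*1/17)/(182 - 1*(-56)) - 12139/(-54 - 1*56) = (79 - 43/17)/(182 + 56) - 12139/(-54 - 56) = (1300/17)/238 - 12139/(-110) = (1300/17)*(1/238) - 12139*(-1/110) = 650/2023 + 12139/110 = 24628697/222530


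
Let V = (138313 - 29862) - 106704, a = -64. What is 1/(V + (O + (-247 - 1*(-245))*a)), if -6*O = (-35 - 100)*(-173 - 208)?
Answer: -2/13395 ≈ -0.00014931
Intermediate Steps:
O = -17145/2 (O = -(-35 - 100)*(-173 - 208)/6 = -(-45)*(-381)/2 = -⅙*51435 = -17145/2 ≈ -8572.5)
V = 1747 (V = 108451 - 106704 = 1747)
1/(V + (O + (-247 - 1*(-245))*a)) = 1/(1747 + (-17145/2 + (-247 - 1*(-245))*(-64))) = 1/(1747 + (-17145/2 + (-247 + 245)*(-64))) = 1/(1747 + (-17145/2 - 2*(-64))) = 1/(1747 + (-17145/2 + 128)) = 1/(1747 - 16889/2) = 1/(-13395/2) = -2/13395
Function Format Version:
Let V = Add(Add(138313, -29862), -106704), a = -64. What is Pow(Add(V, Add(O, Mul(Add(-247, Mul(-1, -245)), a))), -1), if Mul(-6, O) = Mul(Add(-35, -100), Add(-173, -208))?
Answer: Rational(-2, 13395) ≈ -0.00014931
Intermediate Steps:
O = Rational(-17145, 2) (O = Mul(Rational(-1, 6), Mul(Add(-35, -100), Add(-173, -208))) = Mul(Rational(-1, 6), Mul(-135, -381)) = Mul(Rational(-1, 6), 51435) = Rational(-17145, 2) ≈ -8572.5)
V = 1747 (V = Add(108451, -106704) = 1747)
Pow(Add(V, Add(O, Mul(Add(-247, Mul(-1, -245)), a))), -1) = Pow(Add(1747, Add(Rational(-17145, 2), Mul(Add(-247, Mul(-1, -245)), -64))), -1) = Pow(Add(1747, Add(Rational(-17145, 2), Mul(Add(-247, 245), -64))), -1) = Pow(Add(1747, Add(Rational(-17145, 2), Mul(-2, -64))), -1) = Pow(Add(1747, Add(Rational(-17145, 2), 128)), -1) = Pow(Add(1747, Rational(-16889, 2)), -1) = Pow(Rational(-13395, 2), -1) = Rational(-2, 13395)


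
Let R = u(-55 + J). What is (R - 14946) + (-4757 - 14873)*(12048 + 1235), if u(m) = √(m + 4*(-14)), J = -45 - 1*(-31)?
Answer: -260760236 + 5*I*√5 ≈ -2.6076e+8 + 11.18*I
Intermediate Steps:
J = -14 (J = -45 + 31 = -14)
u(m) = √(-56 + m) (u(m) = √(m - 56) = √(-56 + m))
R = 5*I*√5 (R = √(-56 + (-55 - 14)) = √(-56 - 69) = √(-125) = 5*I*√5 ≈ 11.18*I)
(R - 14946) + (-4757 - 14873)*(12048 + 1235) = (5*I*√5 - 14946) + (-4757 - 14873)*(12048 + 1235) = (-14946 + 5*I*√5) - 19630*13283 = (-14946 + 5*I*√5) - 260745290 = -260760236 + 5*I*√5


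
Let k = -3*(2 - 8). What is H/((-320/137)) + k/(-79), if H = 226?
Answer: -1225879/12640 ≈ -96.984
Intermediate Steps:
k = 18 (k = -3*(-6) = 18)
H/((-320/137)) + k/(-79) = 226/((-320/137)) + 18/(-79) = 226/((-320*1/137)) + 18*(-1/79) = 226/(-320/137) - 18/79 = 226*(-137/320) - 18/79 = -15481/160 - 18/79 = -1225879/12640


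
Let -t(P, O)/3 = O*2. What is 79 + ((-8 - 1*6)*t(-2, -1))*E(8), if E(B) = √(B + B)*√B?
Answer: 79 - 672*√2 ≈ -871.35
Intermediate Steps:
t(P, O) = -6*O (t(P, O) = -3*O*2 = -6*O)
E(B) = B*√2 (E(B) = √(2*B)*√B = (√2*√B)*√B = B*√2)
79 + ((-8 - 1*6)*t(-2, -1))*E(8) = 79 + ((-8 - 1*6)*(-6*(-1)))*(8*√2) = 79 + ((-8 - 6)*6)*(8*√2) = 79 + (-14*6)*(8*√2) = 79 - 672*√2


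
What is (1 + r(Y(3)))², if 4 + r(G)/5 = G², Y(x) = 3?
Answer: 676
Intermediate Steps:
r(G) = -20 + 5*G²
(1 + r(Y(3)))² = (1 + (-20 + 5*3²))² = (1 + (-20 + 5*9))² = (1 + (-20 + 45))² = (1 + 25)² = 26² = 676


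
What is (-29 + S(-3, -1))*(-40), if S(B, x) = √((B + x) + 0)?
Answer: 1160 - 80*I ≈ 1160.0 - 80.0*I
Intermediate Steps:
S(B, x) = √(B + x)
(-29 + S(-3, -1))*(-40) = (-29 + √(-3 - 1))*(-40) = (-29 + √(-4))*(-40) = (-29 + 2*I)*(-40) = 1160 - 80*I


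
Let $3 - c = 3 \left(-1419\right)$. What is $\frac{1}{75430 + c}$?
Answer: $\frac{1}{79690} \approx 1.2549 \cdot 10^{-5}$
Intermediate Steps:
$c = 4260$ ($c = 3 - 3 \left(-1419\right) = 3 - -4257 = 3 + 4257 = 4260$)
$\frac{1}{75430 + c} = \frac{1}{75430 + 4260} = \frac{1}{79690}$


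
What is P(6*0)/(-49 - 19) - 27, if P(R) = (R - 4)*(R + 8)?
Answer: -451/17 ≈ -26.529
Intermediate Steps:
P(R) = (-4 + R)*(8 + R)
P(6*0)/(-49 - 19) - 27 = (-32 + (6*0)**2 + 4*(6*0))/(-49 - 19) - 27 = (-32 + 0**2 + 4*0)/(-68) - 27 = (-32 + 0 + 0)*(-1/68) - 27 = -32*(-1/68) - 27 = 8/17 - 27 = -451/17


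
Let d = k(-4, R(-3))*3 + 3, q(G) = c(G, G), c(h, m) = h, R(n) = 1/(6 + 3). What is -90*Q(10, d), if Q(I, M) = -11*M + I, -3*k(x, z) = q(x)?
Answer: 6030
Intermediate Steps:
R(n) = ⅑ (R(n) = 1/9 = ⅑)
q(G) = G
k(x, z) = -x/3
d = 7 (d = -⅓*(-4)*3 + 3 = (4/3)*3 + 3 = 4 + 3 = 7)
Q(I, M) = I - 11*M
-90*Q(10, d) = -90*(10 - 11*7) = -90*(10 - 77) = -90*(-67) = 6030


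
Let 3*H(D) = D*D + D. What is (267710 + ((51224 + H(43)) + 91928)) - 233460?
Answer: 534098/3 ≈ 1.7803e+5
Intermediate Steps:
H(D) = D/3 + D²/3 (H(D) = (D*D + D)/3 = (D² + D)/3 = (D + D²)/3 = D/3 + D²/3)
(267710 + ((51224 + H(43)) + 91928)) - 233460 = (267710 + ((51224 + (⅓)*43*(1 + 43)) + 91928)) - 233460 = (267710 + ((51224 + (⅓)*43*44) + 91928)) - 233460 = (267710 + ((51224 + 1892/3) + 91928)) - 233460 = (267710 + (155564/3 + 91928)) - 233460 = (267710 + 431348/3) - 233460 = 1234478/3 - 233460 = 534098/3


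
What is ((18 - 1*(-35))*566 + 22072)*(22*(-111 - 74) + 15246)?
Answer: 581934320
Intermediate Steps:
((18 - 1*(-35))*566 + 22072)*(22*(-111 - 74) + 15246) = ((18 + 35)*566 + 22072)*(22*(-185) + 15246) = (53*566 + 22072)*(-4070 + 15246) = (29998 + 22072)*11176 = 52070*11176 = 581934320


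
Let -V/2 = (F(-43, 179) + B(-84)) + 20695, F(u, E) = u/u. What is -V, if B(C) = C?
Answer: 41224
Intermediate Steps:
F(u, E) = 1
V = -41224 (V = -2*((1 - 84) + 20695) = -2*(-83 + 20695) = -2*20612 = -41224)
-V = -1*(-41224) = 41224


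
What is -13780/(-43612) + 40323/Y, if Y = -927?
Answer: -145482718/3369027 ≈ -43.182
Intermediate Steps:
-13780/(-43612) + 40323/Y = -13780/(-43612) + 40323/(-927) = -13780*(-1/43612) + 40323*(-1/927) = 3445/10903 - 13441/309 = -145482718/3369027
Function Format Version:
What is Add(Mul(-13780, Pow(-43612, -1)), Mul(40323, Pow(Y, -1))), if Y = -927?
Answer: Rational(-145482718, 3369027) ≈ -43.182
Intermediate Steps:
Add(Mul(-13780, Pow(-43612, -1)), Mul(40323, Pow(Y, -1))) = Add(Mul(-13780, Pow(-43612, -1)), Mul(40323, Pow(-927, -1))) = Add(Mul(-13780, Rational(-1, 43612)), Mul(40323, Rational(-1, 927))) = Add(Rational(3445, 10903), Rational(-13441, 309)) = Rational(-145482718, 3369027)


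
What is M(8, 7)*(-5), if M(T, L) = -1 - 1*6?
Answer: 35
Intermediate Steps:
M(T, L) = -7 (M(T, L) = -1 - 6 = -7)
M(8, 7)*(-5) = -7*(-5) = 35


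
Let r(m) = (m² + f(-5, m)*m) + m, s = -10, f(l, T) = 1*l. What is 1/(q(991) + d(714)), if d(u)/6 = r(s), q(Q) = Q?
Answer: 1/1831 ≈ 0.00054615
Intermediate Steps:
f(l, T) = l
r(m) = m² - 4*m (r(m) = (m² - 5*m) + m = m² - 4*m)
d(u) = 840 (d(u) = 6*(-10*(-4 - 10)) = 6*(-10*(-14)) = 6*140 = 840)
1/(q(991) + d(714)) = 1/(991 + 840) = 1/1831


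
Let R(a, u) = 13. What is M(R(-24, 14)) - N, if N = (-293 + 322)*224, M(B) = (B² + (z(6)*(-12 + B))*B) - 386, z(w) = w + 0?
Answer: -6635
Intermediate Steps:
z(w) = w
M(B) = -386 + B² + B*(-72 + 6*B) (M(B) = (B² + (6*(-12 + B))*B) - 386 = (B² + (-72 + 6*B)*B) - 386 = (B² + B*(-72 + 6*B)) - 386 = -386 + B² + B*(-72 + 6*B))
N = 6496 (N = 29*224 = 6496)
M(R(-24, 14)) - N = (-386 - 72*13 + 7*13²) - 1*6496 = (-386 - 936 + 7*169) - 6496 = (-386 - 936 + 1183) - 6496 = -139 - 6496 = -6635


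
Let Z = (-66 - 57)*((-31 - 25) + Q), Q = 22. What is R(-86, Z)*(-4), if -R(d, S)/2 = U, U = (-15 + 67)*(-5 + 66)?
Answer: 25376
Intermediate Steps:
U = 3172 (U = 52*61 = 3172)
Z = 4182 (Z = (-66 - 57)*((-31 - 25) + 22) = -123*(-56 + 22) = -123*(-34) = 4182)
R(d, S) = -6344 (R(d, S) = -2*3172 = -6344)
R(-86, Z)*(-4) = -6344*(-4) = 25376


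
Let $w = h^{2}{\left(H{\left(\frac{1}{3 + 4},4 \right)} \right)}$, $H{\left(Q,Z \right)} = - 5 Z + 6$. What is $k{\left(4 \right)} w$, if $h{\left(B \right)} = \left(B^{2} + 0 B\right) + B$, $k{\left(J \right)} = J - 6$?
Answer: $-66248$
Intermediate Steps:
$k{\left(J \right)} = -6 + J$ ($k{\left(J \right)} = J - 6 = -6 + J$)
$H{\left(Q,Z \right)} = 6 - 5 Z$
$h{\left(B \right)} = B + B^{2}$ ($h{\left(B \right)} = \left(B^{2} + 0\right) + B = B^{2} + B = B + B^{2}$)
$w = 33124$ ($w = \left(\left(6 - 20\right) \left(1 + \left(6 - 20\right)\right)\right)^{2} = \left(- 14 \left(1 - 14\right)\right)^{2} = \left(\left(-14\right) \left(-13\right)\right)^{2} = 182^{2} = 33124$)
$k{\left(4 \right)} w = \left(-6 + 4\right) 33124 = \left(-2\right) 33124 = -66248$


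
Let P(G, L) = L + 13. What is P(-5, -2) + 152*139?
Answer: 21139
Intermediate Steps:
P(G, L) = 13 + L
P(-5, -2) + 152*139 = (13 - 2) + 152*139 = 11 + 21128 = 21139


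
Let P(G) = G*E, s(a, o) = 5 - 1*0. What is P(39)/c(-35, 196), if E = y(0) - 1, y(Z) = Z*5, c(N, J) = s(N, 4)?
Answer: -39/5 ≈ -7.8000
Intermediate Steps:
s(a, o) = 5 (s(a, o) = 5 + 0 = 5)
c(N, J) = 5
y(Z) = 5*Z
E = -1 (E = 5*0 - 1 = 0 - 1 = -1)
P(G) = -G (P(G) = G*(-1) = -G)
P(39)/c(-35, 196) = -1*39/5 = -39*1/5 = -39/5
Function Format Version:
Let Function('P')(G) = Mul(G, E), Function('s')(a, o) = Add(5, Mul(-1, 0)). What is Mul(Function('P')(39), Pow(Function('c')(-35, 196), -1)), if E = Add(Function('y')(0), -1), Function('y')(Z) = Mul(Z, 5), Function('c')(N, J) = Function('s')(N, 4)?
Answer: Rational(-39, 5) ≈ -7.8000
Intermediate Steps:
Function('s')(a, o) = 5 (Function('s')(a, o) = Add(5, 0) = 5)
Function('c')(N, J) = 5
Function('y')(Z) = Mul(5, Z)
E = -1 (E = Add(Mul(5, 0), -1) = Add(0, -1) = -1)
Function('P')(G) = Mul(-1, G) (Function('P')(G) = Mul(G, -1) = Mul(-1, G))
Mul(Function('P')(39), Pow(Function('c')(-35, 196), -1)) = Mul(Mul(-1, 39), Pow(5, -1)) = Mul(-39, Rational(1, 5)) = Rational(-39, 5)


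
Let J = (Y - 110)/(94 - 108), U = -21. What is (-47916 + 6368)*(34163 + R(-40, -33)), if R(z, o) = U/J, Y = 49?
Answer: -86571448652/61 ≈ -1.4192e+9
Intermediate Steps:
J = 61/14 (J = (49 - 110)/(94 - 108) = -61/(-14) = -61*(-1/14) = 61/14 ≈ 4.3571)
R(z, o) = -294/61 (R(z, o) = -21/61/14 = -21*14/61 = -294/61)
(-47916 + 6368)*(34163 + R(-40, -33)) = (-47916 + 6368)*(34163 - 294/61) = -41548*2083649/61 = -86571448652/61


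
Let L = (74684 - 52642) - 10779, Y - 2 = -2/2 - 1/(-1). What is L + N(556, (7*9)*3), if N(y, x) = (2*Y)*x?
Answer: 12019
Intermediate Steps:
Y = 2 (Y = 2 + (-2/2 - 1/(-1)) = 2 + (-2*½ - 1*(-1)) = 2 + (-1 + 1) = 2 + 0 = 2)
N(y, x) = 4*x (N(y, x) = (2*2)*x = 4*x)
L = 11263 (L = 22042 - 10779 = 11263)
L + N(556, (7*9)*3) = 11263 + 4*((7*9)*3) = 11263 + 4*(63*3) = 11263 + 4*189 = 11263 + 756 = 12019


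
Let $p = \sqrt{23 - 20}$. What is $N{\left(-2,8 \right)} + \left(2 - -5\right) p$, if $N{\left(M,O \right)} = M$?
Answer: $-2 + 7 \sqrt{3} \approx 10.124$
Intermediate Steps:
$p = \sqrt{3} \approx 1.732$
$N{\left(-2,8 \right)} + \left(2 - -5\right) p = -2 + \left(2 - -5\right) \sqrt{3} = -2 + \left(2 + 5\right) \sqrt{3} = -2 + 7 \sqrt{3}$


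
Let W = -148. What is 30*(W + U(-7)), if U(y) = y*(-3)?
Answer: -3810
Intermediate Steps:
U(y) = -3*y
30*(W + U(-7)) = 30*(-148 - 3*(-7)) = 30*(-148 + 21) = 30*(-127) = -3810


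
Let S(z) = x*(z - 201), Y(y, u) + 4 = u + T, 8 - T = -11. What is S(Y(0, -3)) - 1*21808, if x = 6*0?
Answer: -21808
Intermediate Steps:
T = 19 (T = 8 - 1*(-11) = 8 + 11 = 19)
x = 0
Y(y, u) = 15 + u (Y(y, u) = -4 + (u + 19) = -4 + (19 + u) = 15 + u)
S(z) = 0 (S(z) = 0*(z - 201) = 0*(-201 + z) = 0)
S(Y(0, -3)) - 1*21808 = 0 - 1*21808 = 0 - 21808 = -21808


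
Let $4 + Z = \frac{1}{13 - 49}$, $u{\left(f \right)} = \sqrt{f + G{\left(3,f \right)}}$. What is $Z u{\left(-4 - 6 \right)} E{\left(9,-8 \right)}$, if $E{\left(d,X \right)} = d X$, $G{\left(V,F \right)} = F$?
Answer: $580 i \sqrt{5} \approx 1296.9 i$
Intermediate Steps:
$E{\left(d,X \right)} = X d$
$u{\left(f \right)} = \sqrt{2} \sqrt{f}$ ($u{\left(f \right)} = \sqrt{f + f} = \sqrt{2 f} = \sqrt{2} \sqrt{f}$)
$Z = - \frac{145}{36}$ ($Z = -4 + \frac{1}{13 - 49} = -4 + \frac{1}{-36} = -4 - \frac{1}{36} = - \frac{145}{36} \approx -4.0278$)
$Z u{\left(-4 - 6 \right)} E{\left(9,-8 \right)} = - \frac{145 \sqrt{2} \sqrt{-4 - 6}}{36} \left(\left(-8\right) 9\right) = - \frac{145 \sqrt{2} \sqrt{-4 - 6}}{36} \left(-72\right) = - \frac{145 \sqrt{2} \sqrt{-10}}{36} \left(-72\right) = - \frac{145 \sqrt{2} i \sqrt{10}}{36} \left(-72\right) = - \frac{145 \cdot 2 i \sqrt{5}}{36} \left(-72\right) = - \frac{145 i \sqrt{5}}{18} \left(-72\right) = 580 i \sqrt{5}$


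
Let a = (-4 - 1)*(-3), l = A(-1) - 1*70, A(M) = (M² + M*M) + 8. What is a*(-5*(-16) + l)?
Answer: 300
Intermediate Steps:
A(M) = 8 + 2*M² (A(M) = (M² + M²) + 8 = 2*M² + 8 = 8 + 2*M²)
l = -60 (l = (8 + 2*(-1)²) - 1*70 = (8 + 2*1) - 70 = (8 + 2) - 70 = 10 - 70 = -60)
a = 15 (a = -5*(-3) = 15)
a*(-5*(-16) + l) = 15*(-5*(-16) - 60) = 15*(80 - 60) = 15*20 = 300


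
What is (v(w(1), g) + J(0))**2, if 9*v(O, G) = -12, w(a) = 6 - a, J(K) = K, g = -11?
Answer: 16/9 ≈ 1.7778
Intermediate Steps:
v(O, G) = -4/3 (v(O, G) = (1/9)*(-12) = -4/3)
(v(w(1), g) + J(0))**2 = (-4/3 + 0)**2 = (-4/3)**2 = 16/9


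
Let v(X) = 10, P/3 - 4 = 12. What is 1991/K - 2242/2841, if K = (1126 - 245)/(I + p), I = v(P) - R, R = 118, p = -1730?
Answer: -10398495380/2502921 ≈ -4154.5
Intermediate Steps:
P = 48 (P = 12 + 3*12 = 12 + 36 = 48)
I = -108 (I = 10 - 1*118 = 10 - 118 = -108)
K = -881/1838 (K = (1126 - 245)/(-108 - 1730) = 881/(-1838) = 881*(-1/1838) = -881/1838 ≈ -0.47933)
1991/K - 2242/2841 = 1991/(-881/1838) - 2242/2841 = 1991*(-1838/881) - 2242*1/2841 = -3659458/881 - 2242/2841 = -10398495380/2502921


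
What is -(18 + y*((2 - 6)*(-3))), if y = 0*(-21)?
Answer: -18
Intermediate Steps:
y = 0
-(18 + y*((2 - 6)*(-3))) = -(18 + 0*((2 - 6)*(-3))) = -(18 + 0*(-4*(-3))) = -(18 + 0*12) = -(18 + 0) = -1*18 = -18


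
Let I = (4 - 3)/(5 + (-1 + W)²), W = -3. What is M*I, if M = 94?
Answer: 94/21 ≈ 4.4762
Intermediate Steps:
I = 1/21 (I = (4 - 3)/(5 + (-1 - 3)²) = 1/(5 + (-4)²) = 1/(5 + 16) = 1/21 ≈ 0.047619)
M*I = 94*(1/21) = 94/21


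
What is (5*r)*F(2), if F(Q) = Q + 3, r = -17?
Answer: -425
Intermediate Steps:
F(Q) = 3 + Q
(5*r)*F(2) = (5*(-17))*(3 + 2) = -85*5 = -425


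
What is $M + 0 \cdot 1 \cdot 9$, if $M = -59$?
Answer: $-59$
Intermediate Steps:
$M + 0 \cdot 1 \cdot 9 = -59 + 0 \cdot 1 \cdot 9 = -59 + 0 \cdot 9 = -59 + 0 = -59$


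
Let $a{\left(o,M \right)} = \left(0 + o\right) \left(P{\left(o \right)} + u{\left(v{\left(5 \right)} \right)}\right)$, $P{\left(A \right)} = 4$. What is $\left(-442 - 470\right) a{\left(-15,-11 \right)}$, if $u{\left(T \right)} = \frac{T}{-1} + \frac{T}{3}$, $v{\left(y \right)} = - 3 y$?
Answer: $191520$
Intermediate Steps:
$u{\left(T \right)} = - \frac{2 T}{3}$ ($u{\left(T \right)} = T \left(-1\right) + T \frac{1}{3} = - T + \frac{T}{3} = - \frac{2 T}{3}$)
$a{\left(o,M \right)} = 14 o$ ($a{\left(o,M \right)} = \left(0 + o\right) \left(4 - \frac{2 \left(\left(-3\right) 5\right)}{3}\right) = o \left(4 - -10\right) = o \left(4 + 10\right) = o 14 = 14 o$)
$\left(-442 - 470\right) a{\left(-15,-11 \right)} = \left(-442 - 470\right) 14 \left(-15\right) = \left(-912\right) \left(-210\right) = 191520$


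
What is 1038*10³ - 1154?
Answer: 1036846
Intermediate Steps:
1038*10³ - 1154 = 1038*1000 - 1154 = 1038000 - 1154 = 1036846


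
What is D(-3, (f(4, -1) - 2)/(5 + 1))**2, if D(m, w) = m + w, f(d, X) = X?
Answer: 49/4 ≈ 12.250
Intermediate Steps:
D(-3, (f(4, -1) - 2)/(5 + 1))**2 = (-3 + (-1 - 2)/(5 + 1))**2 = (-3 - 3/6)**2 = (-3 - 3*1/6)**2 = (-3 - 1/2)**2 = (-7/2)**2 = 49/4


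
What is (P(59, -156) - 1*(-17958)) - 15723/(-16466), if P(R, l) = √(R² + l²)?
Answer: 295712151/16466 + √27817 ≈ 18126.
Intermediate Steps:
(P(59, -156) - 1*(-17958)) - 15723/(-16466) = (√(59² + (-156)²) - 1*(-17958)) - 15723/(-16466) = (√(3481 + 24336) + 17958) - 15723*(-1/16466) = (√27817 + 17958) + 15723/16466 = (17958 + √27817) + 15723/16466 = 295712151/16466 + √27817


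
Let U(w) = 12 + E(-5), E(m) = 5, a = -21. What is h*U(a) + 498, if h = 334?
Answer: 6176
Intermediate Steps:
U(w) = 17 (U(w) = 12 + 5 = 17)
h*U(a) + 498 = 334*17 + 498 = 5678 + 498 = 6176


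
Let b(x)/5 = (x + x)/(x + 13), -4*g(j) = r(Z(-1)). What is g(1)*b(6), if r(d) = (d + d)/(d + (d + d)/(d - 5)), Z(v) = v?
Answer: -45/19 ≈ -2.3684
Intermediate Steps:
r(d) = 2*d/(d + 2*d/(-5 + d)) (r(d) = (2*d)/(d + (2*d)/(-5 + d)) = (2*d)/(d + 2*d/(-5 + d)) = 2*d/(d + 2*d/(-5 + d)))
g(j) = -¾ (g(j) = -(-5 - 1)/(2*(-3 - 1)) = -(-6)/(2*(-4)) = -(-1)*(-6)/(2*4) = -¼*3 = -¾)
b(x) = 10*x/(13 + x) (b(x) = 5*((x + x)/(x + 13)) = 5*((2*x)/(13 + x)) = 5*(2*x/(13 + x)) = 10*x/(13 + x))
g(1)*b(6) = -15*6/(2*(13 + 6)) = -15*6/(2*19) = -¾*60/19 = -45/19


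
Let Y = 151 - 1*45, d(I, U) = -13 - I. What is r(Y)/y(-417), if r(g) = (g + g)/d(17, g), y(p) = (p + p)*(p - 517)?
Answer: -53/5842170 ≈ -9.0720e-6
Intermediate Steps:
y(p) = 2*p*(-517 + p) (y(p) = (2*p)*(-517 + p) = 2*p*(-517 + p))
Y = 106 (Y = 151 - 45 = 106)
r(g) = -g/15 (r(g) = (g + g)/(-13 - 1*17) = (2*g)/(-13 - 17) = (2*g)/(-30) = (2*g)*(-1/30) = -g/15)
r(Y)/y(-417) = (-1/15*106)/((2*(-417)*(-517 - 417))) = -106/(15*(2*(-417)*(-934))) = -106/15/778956 = -106/15*1/778956 = -53/5842170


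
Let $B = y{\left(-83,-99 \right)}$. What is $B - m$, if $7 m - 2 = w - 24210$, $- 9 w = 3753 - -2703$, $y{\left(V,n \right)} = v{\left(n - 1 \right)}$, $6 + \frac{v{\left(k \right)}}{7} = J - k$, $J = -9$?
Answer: $\frac{87271}{21} \approx 4155.8$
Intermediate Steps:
$v{\left(k \right)} = -105 - 7 k$ ($v{\left(k \right)} = -42 + 7 \left(-9 - k\right) = -42 - \left(63 + 7 k\right) = -105 - 7 k$)
$y{\left(V,n \right)} = -98 - 7 n$ ($y{\left(V,n \right)} = -105 - 7 \left(n - 1\right) = -105 - 7 \left(-1 + n\right) = -105 - \left(-7 + 7 n\right) = -98 - 7 n$)
$w = - \frac{2152}{3}$ ($w = - \frac{3753 - -2703}{9} = - \frac{3753 + 2703}{9} = \left(- \frac{1}{9}\right) 6456 = - \frac{2152}{3} \approx -717.33$)
$B = 595$ ($B = -98 - -693 = -98 + 693 = 595$)
$m = - \frac{74776}{21}$ ($m = \frac{2}{7} + \frac{- \frac{2152}{3} - 24210}{7} = \frac{2}{7} + \frac{1}{7} \left(- \frac{74782}{3}\right) = \frac{2}{7} - \frac{74782}{21} = - \frac{74776}{21} \approx -3560.8$)
$B - m = 595 - - \frac{74776}{21} = 595 + \frac{74776}{21} = \frac{87271}{21}$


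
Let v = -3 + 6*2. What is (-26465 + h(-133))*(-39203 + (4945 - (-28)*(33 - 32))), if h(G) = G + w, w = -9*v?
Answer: 913222170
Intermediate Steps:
v = 9 (v = -3 + 12 = 9)
w = -81 (w = -9*9 = -81)
h(G) = -81 + G (h(G) = G - 81 = -81 + G)
(-26465 + h(-133))*(-39203 + (4945 - (-28)*(33 - 32))) = (-26465 + (-81 - 133))*(-39203 + (4945 - (-28)*(33 - 32))) = (-26465 - 214)*(-39203 + (4945 - (-28))) = -26679*(-39203 + (4945 - 1*(-28))) = -26679*(-39203 + (4945 + 28)) = -26679*(-39203 + 4973) = -26679*(-34230) = 913222170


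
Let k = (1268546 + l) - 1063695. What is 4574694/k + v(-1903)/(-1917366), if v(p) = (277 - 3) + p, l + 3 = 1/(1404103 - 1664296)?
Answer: 760778003364867933/34065212610567886 ≈ 22.333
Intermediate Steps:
l = -780580/260193 (l = -3 + 1/(1404103 - 1664296) = -3 + 1/(-260193) = -3 - 1/260193 = -780580/260193 ≈ -3.0000)
k = 53300015663/260193 (k = (1268546 - 780580/260193) - 1063695 = 330066008798/260193 - 1063695 = 53300015663/260193 ≈ 2.0485e+5)
v(p) = 274 + p
4574694/k + v(-1903)/(-1917366) = 4574694/(53300015663/260193) + (274 - 1903)/(-1917366) = 4574694*(260193/53300015663) - 1629*(-1/1917366) = 1190303355942/53300015663 + 543/639122 = 760778003364867933/34065212610567886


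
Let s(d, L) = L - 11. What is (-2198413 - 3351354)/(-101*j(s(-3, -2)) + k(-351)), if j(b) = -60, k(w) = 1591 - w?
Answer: -5549767/8002 ≈ -693.55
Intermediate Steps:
s(d, L) = -11 + L
(-2198413 - 3351354)/(-101*j(s(-3, -2)) + k(-351)) = (-2198413 - 3351354)/(-101*(-60) + (1591 - 1*(-351))) = -5549767/(6060 + (1591 + 351)) = -5549767/(6060 + 1942) = -5549767/8002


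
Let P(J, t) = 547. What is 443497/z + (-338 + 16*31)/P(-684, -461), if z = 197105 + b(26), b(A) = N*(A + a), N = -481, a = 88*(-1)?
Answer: 278447325/124129069 ≈ 2.2432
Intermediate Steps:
a = -88
b(A) = 42328 - 481*A (b(A) = -481*(A - 88) = -481*(-88 + A) = 42328 - 481*A)
z = 226927 (z = 197105 + (42328 - 481*26) = 197105 + (42328 - 12506) = 197105 + 29822 = 226927)
443497/z + (-338 + 16*31)/P(-684, -461) = 443497/226927 + (-338 + 16*31)/547 = 443497*(1/226927) + (-338 + 496)*(1/547) = 443497/226927 + 158*(1/547) = 443497/226927 + 158/547 = 278447325/124129069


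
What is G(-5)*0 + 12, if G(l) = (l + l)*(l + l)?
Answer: 12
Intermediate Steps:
G(l) = 4*l**2 (G(l) = (2*l)*(2*l) = 4*l**2)
G(-5)*0 + 12 = (4*(-5)**2)*0 + 12 = (4*25)*0 + 12 = 100*0 + 12 = 0 + 12 = 12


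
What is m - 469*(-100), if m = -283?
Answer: 46617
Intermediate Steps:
m - 469*(-100) = -283 - 469*(-100) = -283 + 46900 = 46617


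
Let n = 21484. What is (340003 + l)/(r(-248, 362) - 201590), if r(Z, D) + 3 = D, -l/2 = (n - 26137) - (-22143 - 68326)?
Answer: -168371/201231 ≈ -0.83671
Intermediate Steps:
l = -171632 (l = -2*((21484 - 26137) - (-22143 - 68326)) = -2*(-4653 - 1*(-90469)) = -2*(-4653 + 90469) = -2*85816 = -171632)
r(Z, D) = -3 + D
(340003 + l)/(r(-248, 362) - 201590) = (340003 - 171632)/((-3 + 362) - 201590) = 168371/(359 - 201590) = 168371/(-201231) = 168371*(-1/201231) = -168371/201231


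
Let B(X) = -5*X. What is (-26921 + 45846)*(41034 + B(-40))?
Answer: 780353450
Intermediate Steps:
(-26921 + 45846)*(41034 + B(-40)) = (-26921 + 45846)*(41034 - 5*(-40)) = 18925*(41034 + 200) = 18925*41234 = 780353450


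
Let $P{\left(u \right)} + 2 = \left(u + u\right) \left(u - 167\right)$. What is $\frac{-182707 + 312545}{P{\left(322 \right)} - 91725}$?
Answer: $\frac{129838}{8093} \approx 16.043$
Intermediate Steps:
$P{\left(u \right)} = -2 + 2 u \left(-167 + u\right)$ ($P{\left(u \right)} = -2 + \left(u + u\right) \left(u - 167\right) = -2 + 2 u \left(-167 + u\right)$)
$\frac{-182707 + 312545}{P{\left(322 \right)} - 91725} = \frac{-182707 + 312545}{\left(-2 - 107548 + 2 \cdot 322^{2}\right) - 91725} = \frac{129838}{\left(-2 - 107548 + 2 \cdot 103684\right) - 91725} = \frac{129838}{\left(-2 - 107548 + 207368\right) - 91725} = \frac{129838}{99818 - 91725} = \frac{129838}{8093}$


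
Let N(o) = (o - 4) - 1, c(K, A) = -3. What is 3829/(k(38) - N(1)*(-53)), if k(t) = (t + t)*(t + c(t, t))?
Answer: 3829/2448 ≈ 1.5641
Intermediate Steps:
k(t) = 2*t*(-3 + t) (k(t) = (t + t)*(t - 3) = (2*t)*(-3 + t) = 2*t*(-3 + t))
N(o) = -5 + o (N(o) = (-4 + o) - 1 = -5 + o)
3829/(k(38) - N(1)*(-53)) = 3829/(2*38*(-3 + 38) - (-5 + 1)*(-53)) = 3829/(2*38*35 - (-4)*(-53)) = 3829/(2660 - 1*212) = 3829/(2660 - 212) = 3829/2448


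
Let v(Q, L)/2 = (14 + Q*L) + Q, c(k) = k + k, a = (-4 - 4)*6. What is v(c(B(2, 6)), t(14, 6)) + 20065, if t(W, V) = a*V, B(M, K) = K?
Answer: 13205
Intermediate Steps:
a = -48 (a = -8*6 = -48)
c(k) = 2*k
t(W, V) = -48*V
v(Q, L) = 28 + 2*Q + 2*L*Q (v(Q, L) = 2*((14 + Q*L) + Q) = 2*((14 + L*Q) + Q) = 2*(14 + Q + L*Q) = 28 + 2*Q + 2*L*Q)
v(c(B(2, 6)), t(14, 6)) + 20065 = (28 + 2*(2*6) + 2*(-48*6)*(2*6)) + 20065 = (28 + 2*12 + 2*(-288)*12) + 20065 = (28 + 24 - 6912) + 20065 = -6860 + 20065 = 13205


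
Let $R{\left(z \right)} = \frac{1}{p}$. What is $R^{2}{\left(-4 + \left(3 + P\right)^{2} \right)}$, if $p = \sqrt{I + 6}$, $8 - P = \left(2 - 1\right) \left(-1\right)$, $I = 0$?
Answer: $\frac{1}{6} \approx 0.16667$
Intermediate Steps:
$P = 9$ ($P = 8 - \left(2 - 1\right) \left(-1\right) = 8 - 1 \left(-1\right) = 8 - -1 = 8 + 1 = 9$)
$p = \sqrt{6}$ ($p = \sqrt{0 + 6} = \sqrt{6} \approx 2.4495$)
$R{\left(z \right)} = \frac{\sqrt{6}}{6}$ ($R{\left(z \right)} = \frac{1}{\sqrt{6}} = \frac{\sqrt{6}}{6}$)
$R^{2}{\left(-4 + \left(3 + P\right)^{2} \right)} = \left(\frac{\sqrt{6}}{6}\right)^{2} = \frac{1}{6}$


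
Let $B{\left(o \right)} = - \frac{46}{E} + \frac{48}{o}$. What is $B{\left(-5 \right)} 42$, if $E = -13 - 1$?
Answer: $- \frac{1326}{5} \approx -265.2$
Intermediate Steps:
$E = -14$
$B{\left(o \right)} = \frac{23}{7} + \frac{48}{o}$ ($B{\left(o \right)} = - \frac{46}{-14} + \frac{48}{o} = \left(-46\right) \left(- \frac{1}{14}\right) + \frac{48}{o} = \frac{23}{7} + \frac{48}{o}$)
$B{\left(-5 \right)} 42 = \left(\frac{23}{7} + \frac{48}{-5}\right) 42 = \left(\frac{23}{7} + 48 \left(- \frac{1}{5}\right)\right) 42 = \left(\frac{23}{7} - \frac{48}{5}\right) 42 = \left(- \frac{221}{35}\right) 42 = - \frac{1326}{5}$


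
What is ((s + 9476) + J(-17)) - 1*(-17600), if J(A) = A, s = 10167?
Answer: 37226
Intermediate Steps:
((s + 9476) + J(-17)) - 1*(-17600) = ((10167 + 9476) - 17) - 1*(-17600) = (19643 - 17) + 17600 = 19626 + 17600 = 37226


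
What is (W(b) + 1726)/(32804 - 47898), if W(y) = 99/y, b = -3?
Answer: -1693/15094 ≈ -0.11216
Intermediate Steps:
(W(b) + 1726)/(32804 - 47898) = (99/(-3) + 1726)/(32804 - 47898) = (99*(-⅓) + 1726)/(-15094) = (-33 + 1726)*(-1/15094) = 1693*(-1/15094) = -1693/15094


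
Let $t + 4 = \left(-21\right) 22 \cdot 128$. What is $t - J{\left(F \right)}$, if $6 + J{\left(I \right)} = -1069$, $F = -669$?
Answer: $-58065$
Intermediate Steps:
$J{\left(I \right)} = -1075$ ($J{\left(I \right)} = -6 - 1069 = -1075$)
$t = -59140$ ($t = -4 + \left(-21\right) 22 \cdot 128 = -4 - 59136 = -59140$)
$t - J{\left(F \right)} = -59140 - -1075 = -59140 + 1075 = -58065$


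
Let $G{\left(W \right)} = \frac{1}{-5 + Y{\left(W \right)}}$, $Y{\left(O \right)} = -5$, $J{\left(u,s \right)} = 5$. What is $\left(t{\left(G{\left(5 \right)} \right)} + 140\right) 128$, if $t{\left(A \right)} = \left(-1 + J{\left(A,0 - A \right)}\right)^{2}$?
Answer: $19968$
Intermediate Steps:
$G{\left(W \right)} = - \frac{1}{10}$ ($G{\left(W \right)} = \frac{1}{-5 - 5} = \frac{1}{-10} = - \frac{1}{10}$)
$t{\left(A \right)} = 16$ ($t{\left(A \right)} = \left(-1 + 5\right)^{2} = 4^{2} = 16$)
$\left(t{\left(G{\left(5 \right)} \right)} + 140\right) 128 = \left(16 + 140\right) 128 = 156 \cdot 128 = 19968$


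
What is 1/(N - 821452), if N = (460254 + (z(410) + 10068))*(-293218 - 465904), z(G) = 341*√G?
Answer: -4057188622/1448236397131383975137 + 11766391*√410/5792945588525535900548 ≈ -2.7603e-12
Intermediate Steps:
N = -357031777284 - 258860602*√410 (N = (460254 + (341*√410 + 10068))*(-293218 - 465904) = (460254 + (10068 + 341*√410))*(-759122) = (470322 + 341*√410)*(-759122) = -357031777284 - 258860602*√410 ≈ -3.6227e+11)
1/(N - 821452) = 1/((-357031777284 - 258860602*√410) - 821452) = 1/(-357032598736 - 258860602*√410)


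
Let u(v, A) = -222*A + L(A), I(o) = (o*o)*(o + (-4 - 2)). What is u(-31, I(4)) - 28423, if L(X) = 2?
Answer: -21317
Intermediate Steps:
I(o) = o²*(-6 + o) (I(o) = o²*(o - 6) = o²*(-6 + o))
u(v, A) = 2 - 222*A (u(v, A) = -222*A + 2 = 2 - 222*A)
u(-31, I(4)) - 28423 = (2 - 222*4²*(-6 + 4)) - 28423 = (2 - 3552*(-2)) - 28423 = (2 - 222*(-32)) - 28423 = (2 + 7104) - 28423 = 7106 - 28423 = -21317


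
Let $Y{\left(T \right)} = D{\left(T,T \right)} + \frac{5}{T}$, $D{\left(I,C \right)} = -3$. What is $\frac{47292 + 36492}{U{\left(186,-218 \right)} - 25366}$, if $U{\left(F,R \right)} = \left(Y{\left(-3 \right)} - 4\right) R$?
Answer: $- \frac{125676}{35215} \approx -3.5688$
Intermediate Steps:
$Y{\left(T \right)} = -3 + \frac{5}{T}$
$U{\left(F,R \right)} = - \frac{26 R}{3}$ ($U{\left(F,R \right)} = \left(\left(-3 + \frac{5}{-3}\right) - 4\right) R = \left(\left(-3 + 5 \left(- \frac{1}{3}\right)\right) - 4\right) R = \left(\left(-3 - \frac{5}{3}\right) - 4\right) R = \left(- \frac{14}{3} - 4\right) R = - \frac{26 R}{3}$)
$\frac{47292 + 36492}{U{\left(186,-218 \right)} - 25366} = \frac{47292 + 36492}{\left(- \frac{26}{3}\right) \left(-218\right) - 25366} = \frac{83784}{\frac{5668}{3} - 25366} = \frac{83784}{- \frac{70430}{3}} = 83784 \left(- \frac{3}{70430}\right) = - \frac{125676}{35215}$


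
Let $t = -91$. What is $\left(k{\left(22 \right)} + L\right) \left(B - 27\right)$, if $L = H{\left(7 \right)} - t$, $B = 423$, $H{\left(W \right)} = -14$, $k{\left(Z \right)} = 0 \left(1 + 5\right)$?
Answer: $30492$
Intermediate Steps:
$k{\left(Z \right)} = 0$ ($k{\left(Z \right)} = 0 \cdot 6 = 0$)
$L = 77$ ($L = -14 - -91 = -14 + 91 = 77$)
$\left(k{\left(22 \right)} + L\right) \left(B - 27\right) = \left(0 + 77\right) \left(423 - 27\right) = 77 \left(423 - 27\right) = 77 \cdot 396 = 30492$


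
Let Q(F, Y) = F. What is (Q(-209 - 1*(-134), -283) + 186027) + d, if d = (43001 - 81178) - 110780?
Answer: 36995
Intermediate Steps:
d = -148957 (d = -38177 - 110780 = -148957)
(Q(-209 - 1*(-134), -283) + 186027) + d = ((-209 - 1*(-134)) + 186027) - 148957 = ((-209 + 134) + 186027) - 148957 = (-75 + 186027) - 148957 = 185952 - 148957 = 36995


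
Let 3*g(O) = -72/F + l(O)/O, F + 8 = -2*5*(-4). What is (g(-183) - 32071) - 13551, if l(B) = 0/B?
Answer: -182491/4 ≈ -45623.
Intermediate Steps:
l(B) = 0
F = 32 (F = -8 - 2*5*(-4) = -8 - 10*(-4) = -8 + 40 = 32)
g(O) = -3/4 (g(O) = (-72/32 + 0/O)/3 = (-72*1/32 + 0)/3 = (-9/4 + 0)/3 = (1/3)*(-9/4) = -3/4)
(g(-183) - 32071) - 13551 = (-3/4 - 32071) - 13551 = -128287/4 - 13551 = -182491/4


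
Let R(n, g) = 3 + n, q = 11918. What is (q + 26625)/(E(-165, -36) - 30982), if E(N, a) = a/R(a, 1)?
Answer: -423973/340790 ≈ -1.2441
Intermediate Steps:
E(N, a) = a/(3 + a)
(q + 26625)/(E(-165, -36) - 30982) = (11918 + 26625)/(-36/(3 - 36) - 30982) = 38543/(-36/(-33) - 30982) = 38543/(-36*(-1/33) - 30982) = 38543/(12/11 - 30982) = 38543/(-340790/11) = 38543*(-11/340790) = -423973/340790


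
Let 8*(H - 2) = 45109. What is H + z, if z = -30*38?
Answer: 36005/8 ≈ 4500.6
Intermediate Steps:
H = 45125/8 (H = 2 + (⅛)*45109 = 2 + 45109/8 = 45125/8 ≈ 5640.6)
z = -1140
H + z = 45125/8 - 1140 = 36005/8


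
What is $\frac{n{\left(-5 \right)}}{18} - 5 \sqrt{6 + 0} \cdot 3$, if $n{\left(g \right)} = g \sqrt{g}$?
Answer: $\frac{25 i \sqrt{30}}{6} \approx 22.822 i$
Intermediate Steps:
$n{\left(g \right)} = g^{\frac{3}{2}}$
$\frac{n{\left(-5 \right)}}{18} - 5 \sqrt{6 + 0} \cdot 3 = \frac{\left(-5\right)^{\frac{3}{2}}}{18} - 5 \sqrt{6 + 0} \cdot 3 = - 5 i \sqrt{5} \cdot \frac{1}{18} - 5 \sqrt{6} \cdot 3 = - \frac{5 i \sqrt{5}}{18} \left(- 15 \sqrt{6}\right) = \frac{25 i \sqrt{30}}{6}$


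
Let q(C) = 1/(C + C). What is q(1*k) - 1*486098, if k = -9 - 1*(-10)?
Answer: -972195/2 ≈ -4.8610e+5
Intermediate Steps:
k = 1 (k = -9 + 10 = 1)
q(C) = 1/(2*C)
q(1*k) - 1*486098 = 1/(2*((1*1))) - 1*486098 = (½)/1 - 486098 = (½)*1 - 486098 = ½ - 486098 = -972195/2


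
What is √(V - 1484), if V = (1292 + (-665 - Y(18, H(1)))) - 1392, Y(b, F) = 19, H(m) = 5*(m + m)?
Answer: 18*I*√7 ≈ 47.624*I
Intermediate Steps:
H(m) = 10*m (H(m) = 5*(2*m) = 10*m)
V = -784 (V = (1292 + (-665 - 1*19)) - 1392 = (1292 + (-665 - 19)) - 1392 = (1292 - 684) - 1392 = 608 - 1392 = -784)
√(V - 1484) = √(-784 - 1484) = √(-2268) = 18*I*√7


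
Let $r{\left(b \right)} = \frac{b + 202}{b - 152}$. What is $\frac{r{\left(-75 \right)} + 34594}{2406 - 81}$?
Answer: $\frac{7852711}{527775} \approx 14.879$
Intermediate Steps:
$r{\left(b \right)} = \frac{202 + b}{-152 + b}$
$\frac{r{\left(-75 \right)} + 34594}{2406 - 81} = \frac{\frac{202 - 75}{-152 - 75} + 34594}{2406 - 81} = \frac{\frac{1}{-227} \cdot 127 + 34594}{2325} = \left(\left(- \frac{1}{227}\right) 127 + 34594\right) \frac{1}{2325} = \left(- \frac{127}{227} + 34594\right) \frac{1}{2325} = \frac{7852711}{227} \cdot \frac{1}{2325} = \frac{7852711}{527775}$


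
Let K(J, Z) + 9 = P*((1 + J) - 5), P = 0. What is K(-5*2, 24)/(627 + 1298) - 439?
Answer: -845084/1925 ≈ -439.00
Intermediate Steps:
K(J, Z) = -9 (K(J, Z) = -9 + 0*((1 + J) - 5) = -9 + 0*(-4 + J) = -9 + 0 = -9)
K(-5*2, 24)/(627 + 1298) - 439 = -9/(627 + 1298) - 439 = -9/1925 - 439 = -845084/1925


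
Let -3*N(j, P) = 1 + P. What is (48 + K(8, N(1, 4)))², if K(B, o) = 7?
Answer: 3025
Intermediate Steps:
N(j, P) = -⅓ - P/3 (N(j, P) = -(1 + P)/3 = -⅓ - P/3)
(48 + K(8, N(1, 4)))² = (48 + 7)² = 55² = 3025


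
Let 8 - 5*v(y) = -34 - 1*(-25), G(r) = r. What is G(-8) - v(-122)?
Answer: -57/5 ≈ -11.400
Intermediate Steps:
v(y) = 17/5 (v(y) = 8/5 - (-34 - 1*(-25))/5 = 8/5 - (-34 + 25)/5 = 8/5 - 1/5*(-9) = 8/5 + 9/5 = 17/5)
G(-8) - v(-122) = -8 - 1*17/5 = -8 - 17/5 = -57/5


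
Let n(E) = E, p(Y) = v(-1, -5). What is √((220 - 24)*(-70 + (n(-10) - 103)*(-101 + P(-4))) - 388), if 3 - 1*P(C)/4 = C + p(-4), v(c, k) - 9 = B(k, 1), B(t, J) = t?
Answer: 2*√489266 ≈ 1399.0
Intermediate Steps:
v(c, k) = 9 + k
p(Y) = 4 (p(Y) = 9 - 5 = 4)
P(C) = -4 - 4*C (P(C) = 12 - 4*(C + 4) = 12 - 4*(4 + C) = 12 + (-16 - 4*C) = -4 - 4*C)
√((220 - 24)*(-70 + (n(-10) - 103)*(-101 + P(-4))) - 388) = √((220 - 24)*(-70 + (-10 - 103)*(-101 + (-4 - 4*(-4)))) - 388) = √(196*(-70 - 113*(-101 + (-4 + 16))) - 388) = √(196*(-70 - 113*(-101 + 12)) - 388) = √(196*(-70 - 113*(-89)) - 388) = √(196*(-70 + 10057) - 388) = √(196*9987 - 388) = √(1957452 - 388) = √1957064 = 2*√489266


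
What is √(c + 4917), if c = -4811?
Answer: √106 ≈ 10.296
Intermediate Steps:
√(c + 4917) = √(-4811 + 4917) = √106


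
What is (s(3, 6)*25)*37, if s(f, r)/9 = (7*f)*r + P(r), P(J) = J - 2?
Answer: 1082250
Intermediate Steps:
P(J) = -2 + J
s(f, r) = -18 + 9*r + 63*f*r (s(f, r) = 9*((7*f)*r + (-2 + r)) = 9*(7*f*r + (-2 + r)) = 9*(-2 + r + 7*f*r) = -18 + 9*r + 63*f*r)
(s(3, 6)*25)*37 = ((-18 + 9*6 + 63*3*6)*25)*37 = ((-18 + 54 + 1134)*25)*37 = (1170*25)*37 = 29250*37 = 1082250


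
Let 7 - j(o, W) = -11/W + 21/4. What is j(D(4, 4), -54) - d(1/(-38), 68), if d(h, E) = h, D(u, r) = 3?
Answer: 3227/2052 ≈ 1.5726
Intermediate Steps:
j(o, W) = 7/4 + 11/W (j(o, W) = 7 - (-11/W + 21/4) = 7 - (21/4 - 11/W) = 7 + (-21/4 + 11/W) = 7/4 + 11/W)
j(D(4, 4), -54) - d(1/(-38), 68) = (7/4 + 11/(-54)) - 1/(-38) = (7/4 + 11*(-1/54)) - 1*(-1/38) = (7/4 - 11/54) + 1/38 = 167/108 + 1/38 = 3227/2052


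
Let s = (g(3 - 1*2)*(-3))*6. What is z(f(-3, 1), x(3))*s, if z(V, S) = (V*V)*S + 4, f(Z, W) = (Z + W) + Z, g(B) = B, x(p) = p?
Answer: -1422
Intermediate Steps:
f(Z, W) = W + 2*Z (f(Z, W) = (W + Z) + Z = W + 2*Z)
z(V, S) = 4 + S*V² (z(V, S) = V²*S + 4 = S*V² + 4 = 4 + S*V²)
s = -18 (s = ((3 - 1*2)*(-3))*6 = ((3 - 2)*(-3))*6 = (1*(-3))*6 = -3*6 = -18)
z(f(-3, 1), x(3))*s = (4 + 3*(1 + 2*(-3))²)*(-18) = (4 + 3*(1 - 6)²)*(-18) = (4 + 3*(-5)²)*(-18) = (4 + 3*25)*(-18) = (4 + 75)*(-18) = 79*(-18) = -1422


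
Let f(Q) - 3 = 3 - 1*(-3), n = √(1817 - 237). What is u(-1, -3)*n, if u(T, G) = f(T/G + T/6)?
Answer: 18*√395 ≈ 357.74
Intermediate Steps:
n = 2*√395 (n = √1580 = 2*√395 ≈ 39.749)
f(Q) = 9 (f(Q) = 3 + (3 - 1*(-3)) = 3 + (3 + 3) = 3 + 6 = 9)
u(T, G) = 9
u(-1, -3)*n = 9*(2*√395) = 18*√395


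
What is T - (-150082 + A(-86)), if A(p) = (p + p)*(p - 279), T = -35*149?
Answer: 82087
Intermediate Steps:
T = -5215
A(p) = 2*p*(-279 + p) (A(p) = (2*p)*(-279 + p) = 2*p*(-279 + p))
T - (-150082 + A(-86)) = -5215 - (-150082 + 2*(-86)*(-279 - 86)) = -5215 - (-150082 + 2*(-86)*(-365)) = -5215 - (-150082 + 62780) = -5215 - 1*(-87302) = -5215 + 87302 = 82087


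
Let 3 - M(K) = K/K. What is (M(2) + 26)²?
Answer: 784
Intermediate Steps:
M(K) = 2 (M(K) = 3 - K/K = 3 - 1*1 = 3 - 1 = 2)
(M(2) + 26)² = (2 + 26)² = 28² = 784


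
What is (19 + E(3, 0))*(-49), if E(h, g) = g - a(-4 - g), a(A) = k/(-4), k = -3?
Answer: -3577/4 ≈ -894.25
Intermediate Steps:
a(A) = ¾ (a(A) = -3/(-4) = -3*(-¼) = ¾)
E(h, g) = -¾ + g (E(h, g) = g - 1*¾ = g - ¾ = -¾ + g)
(19 + E(3, 0))*(-49) = (19 + (-¾ + 0))*(-49) = (19 - ¾)*(-49) = (73/4)*(-49) = -3577/4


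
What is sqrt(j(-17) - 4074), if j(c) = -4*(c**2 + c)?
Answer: I*sqrt(5162) ≈ 71.847*I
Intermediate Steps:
j(c) = -4*c - 4*c**2 (j(c) = -4*(c + c**2) = -4*c - 4*c**2)
sqrt(j(-17) - 4074) = sqrt(-4*(-17)*(1 - 17) - 4074) = sqrt(-4*(-17)*(-16) - 4074) = sqrt(-1088 - 4074) = sqrt(-5162) = I*sqrt(5162)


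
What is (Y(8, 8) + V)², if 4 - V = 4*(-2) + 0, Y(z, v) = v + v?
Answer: 784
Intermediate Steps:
Y(z, v) = 2*v
V = 12 (V = 4 - (4*(-2) + 0) = 4 - (-8 + 0) = 4 - 1*(-8) = 4 + 8 = 12)
(Y(8, 8) + V)² = (2*8 + 12)² = (16 + 12)² = 28² = 784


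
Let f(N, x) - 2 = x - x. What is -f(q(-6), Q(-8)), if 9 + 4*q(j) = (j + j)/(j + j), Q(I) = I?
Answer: -2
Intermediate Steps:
q(j) = -2 (q(j) = -9/4 + ((j + j)/(j + j))/4 = -9/4 + ((2*j)/((2*j)))/4 = -9/4 + ((2*j)*(1/(2*j)))/4 = -9/4 + (¼)*1 = -9/4 + ¼ = -2)
f(N, x) = 2 (f(N, x) = 2 + (x - x) = 2 + 0 = 2)
-f(q(-6), Q(-8)) = -1*2 = -2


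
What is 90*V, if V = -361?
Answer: -32490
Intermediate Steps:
90*V = 90*(-361) = -32490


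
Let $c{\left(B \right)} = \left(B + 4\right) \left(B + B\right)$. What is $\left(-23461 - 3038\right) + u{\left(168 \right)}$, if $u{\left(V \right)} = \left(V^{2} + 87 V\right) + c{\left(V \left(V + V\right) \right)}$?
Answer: $6373221333$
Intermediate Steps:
$c{\left(B \right)} = 2 B \left(4 + B\right)$ ($c{\left(B \right)} = \left(4 + B\right) 2 B = 2 B \left(4 + B\right)$)
$u{\left(V \right)} = V^{2} + 87 V + 4 V^{2} \left(4 + 2 V^{2}\right)$ ($u{\left(V \right)} = \left(V^{2} + 87 V\right) + 2 V \left(V + V\right) \left(4 + V \left(V + V\right)\right) = \left(V^{2} + 87 V\right) + 2 V 2 V \left(4 + V 2 V\right) = \left(V^{2} + 87 V\right) + 2 \cdot 2 V^{2} \left(4 + 2 V^{2}\right) = \left(V^{2} + 87 V\right) + 4 V^{2} \left(4 + 2 V^{2}\right) = V^{2} + 87 V + 4 V^{2} \left(4 + 2 V^{2}\right)$)
$\left(-23461 - 3038\right) + u{\left(168 \right)} = \left(-23461 - 3038\right) + 168 \left(87 + 8 \cdot 168^{3} + 17 \cdot 168\right) = -26499 + 168 \left(87 + 8 \cdot 4741632 + 2856\right) = -26499 + 168 \left(87 + 37933056 + 2856\right) = -26499 + 168 \cdot 37935999 = -26499 + 6373247832 = 6373221333$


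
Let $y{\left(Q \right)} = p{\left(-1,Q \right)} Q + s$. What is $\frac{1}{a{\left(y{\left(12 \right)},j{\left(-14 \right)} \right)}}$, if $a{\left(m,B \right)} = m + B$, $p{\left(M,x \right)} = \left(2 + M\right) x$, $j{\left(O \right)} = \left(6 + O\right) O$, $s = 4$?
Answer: $\frac{1}{260} \approx 0.0038462$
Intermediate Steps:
$j{\left(O \right)} = O \left(6 + O\right)$
$p{\left(M,x \right)} = x \left(2 + M\right)$
$y{\left(Q \right)} = 4 + Q^{2}$ ($y{\left(Q \right)} = Q \left(2 - 1\right) Q + 4 = Q 1 Q + 4 = Q Q + 4 = Q^{2} + 4 = 4 + Q^{2}$)
$a{\left(m,B \right)} = B + m$
$\frac{1}{a{\left(y{\left(12 \right)},j{\left(-14 \right)} \right)}} = \frac{1}{- 14 \left(6 - 14\right) + \left(4 + 12^{2}\right)} = \frac{1}{\left(-14\right) \left(-8\right) + \left(4 + 144\right)} = \frac{1}{112 + 148} = \frac{1}{260}$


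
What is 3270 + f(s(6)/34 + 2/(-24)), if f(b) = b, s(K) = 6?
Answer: 667099/204 ≈ 3270.1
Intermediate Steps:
3270 + f(s(6)/34 + 2/(-24)) = 3270 + (6/34 + 2/(-24)) = 3270 + (6*(1/34) + 2*(-1/24)) = 3270 + (3/17 - 1/12) = 3270 + 19/204 = 667099/204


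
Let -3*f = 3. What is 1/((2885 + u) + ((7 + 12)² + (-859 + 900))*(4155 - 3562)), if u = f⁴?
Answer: 1/241272 ≈ 4.1447e-6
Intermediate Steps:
f = -1 (f = -⅓*3 = -1)
u = 1 (u = (-1)⁴ = 1)
1/((2885 + u) + ((7 + 12)² + (-859 + 900))*(4155 - 3562)) = 1/((2885 + 1) + ((7 + 12)² + (-859 + 900))*(4155 - 3562)) = 1/(2886 + (19² + 41)*593) = 1/(2886 + (361 + 41)*593) = 1/(2886 + 402*593) = 1/(2886 + 238386) = 1/241272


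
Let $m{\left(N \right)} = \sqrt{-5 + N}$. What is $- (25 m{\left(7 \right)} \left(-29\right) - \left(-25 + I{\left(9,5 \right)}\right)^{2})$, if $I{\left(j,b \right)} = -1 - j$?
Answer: $1225 + 725 \sqrt{2} \approx 2250.3$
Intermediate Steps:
$- (25 m{\left(7 \right)} \left(-29\right) - \left(-25 + I{\left(9,5 \right)}\right)^{2}) = - (25 \sqrt{-5 + 7} \left(-29\right) - \left(-25 - 10\right)^{2}) = - (25 \sqrt{2} \left(-29\right) - \left(-25 - 10\right)^{2}) = - (- 725 \sqrt{2} - \left(-25 - 10\right)^{2}) = - (- 725 \sqrt{2} - \left(-35\right)^{2}) = - (- 725 \sqrt{2} - 1225) = - (-1225 - 725 \sqrt{2}) = 1225 + 725 \sqrt{2}$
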